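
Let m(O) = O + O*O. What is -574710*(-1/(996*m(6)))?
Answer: 95785/6972 ≈ 13.739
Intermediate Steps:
m(O) = O + O²
-574710*(-1/(996*m(6))) = -574710*(-1/(5976*(1 + 6))) = -574710/((-5976*7)) = -574710/((-996*42)) = -574710/(-41832) = -574710*(-1/41832) = 95785/6972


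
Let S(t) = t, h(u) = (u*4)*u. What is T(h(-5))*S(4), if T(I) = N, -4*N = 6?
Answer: -6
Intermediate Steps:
h(u) = 4*u² (h(u) = (4*u)*u = 4*u²)
N = -3/2 (N = -¼*6 = -3/2 ≈ -1.5000)
T(I) = -3/2
T(h(-5))*S(4) = -3/2*4 = -6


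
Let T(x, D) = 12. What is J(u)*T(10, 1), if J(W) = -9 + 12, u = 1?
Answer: 36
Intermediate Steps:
J(W) = 3
J(u)*T(10, 1) = 3*12 = 36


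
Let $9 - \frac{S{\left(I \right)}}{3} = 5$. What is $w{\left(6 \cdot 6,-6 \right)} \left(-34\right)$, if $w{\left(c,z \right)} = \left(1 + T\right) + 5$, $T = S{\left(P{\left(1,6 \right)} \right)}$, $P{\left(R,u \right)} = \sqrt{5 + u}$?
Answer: $-612$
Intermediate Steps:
$S{\left(I \right)} = 12$ ($S{\left(I \right)} = 27 - 15 = 12$)
$T = 12$
$w{\left(c,z \right)} = 18$ ($w{\left(c,z \right)} = \left(1 + 12\right) + 5 = 13 + 5 = 18$)
$w{\left(6 \cdot 6,-6 \right)} \left(-34\right) = 18 \left(-34\right) = -612$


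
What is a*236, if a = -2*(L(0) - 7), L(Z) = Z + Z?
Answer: 3304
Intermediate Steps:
L(Z) = 2*Z
a = 14 (a = -2*(2*0 - 7) = -2*(0 - 7) = -2*(-7) = 14)
a*236 = 14*236 = 3304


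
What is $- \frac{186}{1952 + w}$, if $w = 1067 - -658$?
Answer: $- \frac{186}{3677} \approx -0.050585$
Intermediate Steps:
$w = 1725$ ($w = 1067 + 658 = 1725$)
$- \frac{186}{1952 + w} = - \frac{186}{1952 + 1725} = - \frac{186}{3677}$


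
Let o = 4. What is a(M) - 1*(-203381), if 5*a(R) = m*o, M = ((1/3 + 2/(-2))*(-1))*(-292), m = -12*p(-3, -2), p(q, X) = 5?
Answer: 203333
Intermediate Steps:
m = -60 (m = -12*5 = -60)
M = -584/3 (M = ((1*(1/3) + 2*(-1/2))*(-1))*(-292) = ((1/3 - 1)*(-1))*(-292) = -2/3*(-1)*(-292) = (2/3)*(-292) = -584/3 ≈ -194.67)
a(R) = -48 (a(R) = (-60*4)/5 = (1/5)*(-240) = -48)
a(M) - 1*(-203381) = -48 - 1*(-203381) = -48 + 203381 = 203333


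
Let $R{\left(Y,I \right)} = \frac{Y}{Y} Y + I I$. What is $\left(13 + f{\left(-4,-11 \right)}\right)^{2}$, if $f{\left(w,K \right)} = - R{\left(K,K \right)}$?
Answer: $9409$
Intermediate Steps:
$R{\left(Y,I \right)} = Y + I^{2}$ ($R{\left(Y,I \right)} = 1 Y + I^{2} = Y + I^{2}$)
$f{\left(w,K \right)} = - K - K^{2}$ ($f{\left(w,K \right)} = - (K + K^{2}) = - K - K^{2}$)
$\left(13 + f{\left(-4,-11 \right)}\right)^{2} = \left(13 - 11 \left(-1 - -11\right)\right)^{2} = \left(13 - 11 \left(-1 + 11\right)\right)^{2} = \left(13 - 110\right)^{2} = \left(-97\right)^{2} = 9409$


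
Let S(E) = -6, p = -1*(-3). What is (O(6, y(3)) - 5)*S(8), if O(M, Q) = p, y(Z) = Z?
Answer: 12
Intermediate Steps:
p = 3
O(M, Q) = 3
(O(6, y(3)) - 5)*S(8) = (3 - 5)*(-6) = -2*(-6) = 12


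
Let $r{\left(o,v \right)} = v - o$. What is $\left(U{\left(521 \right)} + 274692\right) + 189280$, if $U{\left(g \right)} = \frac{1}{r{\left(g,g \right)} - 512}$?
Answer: $\frac{237553663}{512} \approx 4.6397 \cdot 10^{5}$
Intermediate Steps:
$U{\left(g \right)} = - \frac{1}{512}$ ($U{\left(g \right)} = \frac{1}{\left(g - g\right) - 512} = \frac{1}{0 - 512} = \frac{1}{-512} = - \frac{1}{512}$)
$\left(U{\left(521 \right)} + 274692\right) + 189280 = \left(- \frac{1}{512} + 274692\right) + 189280 = \frac{140642303}{512} + 189280 = \frac{237553663}{512}$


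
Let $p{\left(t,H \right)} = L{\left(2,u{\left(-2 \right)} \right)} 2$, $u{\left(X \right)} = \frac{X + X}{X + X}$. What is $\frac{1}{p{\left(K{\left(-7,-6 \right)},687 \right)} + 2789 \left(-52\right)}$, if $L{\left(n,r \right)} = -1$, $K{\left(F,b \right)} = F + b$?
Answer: $- \frac{1}{145030} \approx -6.8951 \cdot 10^{-6}$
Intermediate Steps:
$u{\left(X \right)} = 1$ ($u{\left(X \right)} = \frac{2 X}{2 X} = 2 X \frac{1}{2 X} = 1$)
$p{\left(t,H \right)} = -2$ ($p{\left(t,H \right)} = \left(-1\right) 2 = -2$)
$\frac{1}{p{\left(K{\left(-7,-6 \right)},687 \right)} + 2789 \left(-52\right)} = \frac{1}{-2 + 2789 \left(-52\right)} = \frac{1}{-2 - 145028} = \frac{1}{-145030} = - \frac{1}{145030}$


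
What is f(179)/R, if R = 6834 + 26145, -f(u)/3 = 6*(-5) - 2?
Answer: 32/10993 ≈ 0.0029109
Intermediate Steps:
f(u) = 96 (f(u) = -3*(6*(-5) - 2) = -3*(-30 - 2) = -3*(-32) = 96)
R = 32979
f(179)/R = 96/32979 = 96*(1/32979) = 32/10993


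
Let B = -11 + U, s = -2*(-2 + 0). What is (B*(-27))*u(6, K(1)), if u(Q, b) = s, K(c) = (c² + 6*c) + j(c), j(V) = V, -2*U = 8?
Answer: 1620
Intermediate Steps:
U = -4 (U = -½*8 = -4)
K(c) = c² + 7*c (K(c) = (c² + 6*c) + c = c² + 7*c)
s = 4 (s = -2*(-2) = 4)
u(Q, b) = 4
B = -15 (B = -11 - 4 = -15)
(B*(-27))*u(6, K(1)) = -15*(-27)*4 = 405*4 = 1620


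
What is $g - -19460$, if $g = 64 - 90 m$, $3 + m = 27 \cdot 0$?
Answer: $19794$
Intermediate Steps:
$m = -3$ ($m = -3 + 27 \cdot 0 = -3 + 0 = -3$)
$g = 334$ ($g = 64 - -270 = 64 + 270 = 334$)
$g - -19460 = 334 - -19460 = 334 + 19460 = 19794$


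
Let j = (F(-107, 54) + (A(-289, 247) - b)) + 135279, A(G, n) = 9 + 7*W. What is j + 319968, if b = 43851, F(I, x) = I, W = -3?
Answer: 411277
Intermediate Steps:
A(G, n) = -12 (A(G, n) = 9 + 7*(-3) = 9 - 21 = -12)
j = 91309 (j = (-107 + (-12 - 1*43851)) + 135279 = (-107 + (-12 - 43851)) + 135279 = (-107 - 43863) + 135279 = -43970 + 135279 = 91309)
j + 319968 = 91309 + 319968 = 411277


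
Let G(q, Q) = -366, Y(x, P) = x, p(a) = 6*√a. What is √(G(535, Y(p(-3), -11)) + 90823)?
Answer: 17*√313 ≈ 300.76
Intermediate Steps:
√(G(535, Y(p(-3), -11)) + 90823) = √(-366 + 90823) = √90457 = 17*√313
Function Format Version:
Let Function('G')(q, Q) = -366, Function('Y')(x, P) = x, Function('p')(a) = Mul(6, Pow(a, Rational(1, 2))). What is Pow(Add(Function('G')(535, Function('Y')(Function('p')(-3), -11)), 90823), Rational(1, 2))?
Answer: Mul(17, Pow(313, Rational(1, 2))) ≈ 300.76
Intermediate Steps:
Pow(Add(Function('G')(535, Function('Y')(Function('p')(-3), -11)), 90823), Rational(1, 2)) = Pow(Add(-366, 90823), Rational(1, 2)) = Pow(90457, Rational(1, 2)) = Mul(17, Pow(313, Rational(1, 2)))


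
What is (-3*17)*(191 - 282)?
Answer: 4641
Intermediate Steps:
(-3*17)*(191 - 282) = -51*(-91) = 4641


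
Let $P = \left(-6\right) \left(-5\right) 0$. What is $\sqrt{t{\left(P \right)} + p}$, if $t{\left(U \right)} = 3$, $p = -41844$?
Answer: $3 i \sqrt{4649} \approx 204.55 i$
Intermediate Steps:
$P = 0$ ($P = 30 \cdot 0 = 0$)
$\sqrt{t{\left(P \right)} + p} = \sqrt{3 - 41844} = \sqrt{-41841} = 3 i \sqrt{4649}$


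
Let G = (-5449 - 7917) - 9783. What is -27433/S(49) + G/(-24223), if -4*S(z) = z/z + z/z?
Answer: 1329042267/24223 ≈ 54867.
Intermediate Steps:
S(z) = -½ (S(z) = -(z/z + z/z)/4 = -(1 + 1)/4 = -¼*2 = -½)
G = -23149 (G = -13366 - 9783 = -23149)
-27433/S(49) + G/(-24223) = -27433/(-½) - 23149/(-24223) = -27433*(-2) - 23149*(-1/24223) = 54866 + 23149/24223 = 1329042267/24223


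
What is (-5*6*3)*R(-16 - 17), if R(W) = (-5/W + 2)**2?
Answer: -50410/121 ≈ -416.61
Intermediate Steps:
R(W) = (2 - 5/W)**2
(-5*6*3)*R(-16 - 17) = (-5*6*3)*((-5 + 2*(-16 - 17))**2/(-16 - 17)**2) = (-30*3)*((-5 + 2*(-33))**2/(-33)**2) = -10*(-5 - 66)**2/121 = -10*(-71)**2/121 = -10*5041/121 = -90*5041/1089 = -50410/121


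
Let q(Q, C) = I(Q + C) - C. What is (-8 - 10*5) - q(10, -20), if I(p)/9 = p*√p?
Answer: -78 + 90*I*√10 ≈ -78.0 + 284.6*I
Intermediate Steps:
I(p) = 9*p^(3/2) (I(p) = 9*(p*√p) = 9*p^(3/2))
q(Q, C) = -C + 9*(C + Q)^(3/2) (q(Q, C) = 9*(Q + C)^(3/2) - C = 9*(C + Q)^(3/2) - C = -C + 9*(C + Q)^(3/2))
(-8 - 10*5) - q(10, -20) = (-8 - 10*5) - (-1*(-20) + 9*(-20 + 10)^(3/2)) = (-8 - 50) - (20 + 9*(-10)^(3/2)) = -58 - (20 + 9*(-10*I*√10)) = -58 - (20 - 90*I*√10) = -58 + (-20 + 90*I*√10) = -78 + 90*I*√10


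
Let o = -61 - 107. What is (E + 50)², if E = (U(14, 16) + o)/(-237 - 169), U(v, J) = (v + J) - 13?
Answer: 418243401/164836 ≈ 2537.3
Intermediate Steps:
U(v, J) = -13 + J + v (U(v, J) = (J + v) - 13 = -13 + J + v)
o = -168
E = 151/406 (E = ((-13 + 16 + 14) - 168)/(-237 - 169) = (17 - 168)/(-406) = -151*(-1/406) = 151/406 ≈ 0.37192)
(E + 50)² = (151/406 + 50)² = (20451/406)² = 418243401/164836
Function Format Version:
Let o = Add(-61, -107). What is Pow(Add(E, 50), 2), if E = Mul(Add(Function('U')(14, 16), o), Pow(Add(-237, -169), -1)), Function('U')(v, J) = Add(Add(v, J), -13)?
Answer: Rational(418243401, 164836) ≈ 2537.3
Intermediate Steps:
Function('U')(v, J) = Add(-13, J, v) (Function('U')(v, J) = Add(Add(J, v), -13) = Add(-13, J, v))
o = -168
E = Rational(151, 406) (E = Mul(Add(Add(-13, 16, 14), -168), Pow(Add(-237, -169), -1)) = Mul(Add(17, -168), Pow(-406, -1)) = Mul(-151, Rational(-1, 406)) = Rational(151, 406) ≈ 0.37192)
Pow(Add(E, 50), 2) = Pow(Add(Rational(151, 406), 50), 2) = Pow(Rational(20451, 406), 2) = Rational(418243401, 164836)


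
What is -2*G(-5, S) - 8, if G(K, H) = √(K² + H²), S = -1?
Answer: -8 - 2*√26 ≈ -18.198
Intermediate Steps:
G(K, H) = √(H² + K²)
-2*G(-5, S) - 8 = -2*√((-1)² + (-5)²) - 8 = -2*√(1 + 25) - 8 = -2*√26 - 8 = -8 - 2*√26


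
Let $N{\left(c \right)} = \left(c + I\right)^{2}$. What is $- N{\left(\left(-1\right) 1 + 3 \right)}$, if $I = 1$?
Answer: $-9$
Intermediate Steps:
$N{\left(c \right)} = \left(1 + c\right)^{2}$ ($N{\left(c \right)} = \left(c + 1\right)^{2} = \left(1 + c\right)^{2}$)
$- N{\left(\left(-1\right) 1 + 3 \right)} = - \left(1 + \left(\left(-1\right) 1 + 3\right)\right)^{2} = - \left(1 + \left(-1 + 3\right)\right)^{2} = - \left(1 + 2\right)^{2} = - 3^{2} = \left(-1\right) 9 = -9$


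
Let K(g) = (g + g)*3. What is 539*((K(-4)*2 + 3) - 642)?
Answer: -370293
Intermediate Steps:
K(g) = 6*g (K(g) = (2*g)*3 = 6*g)
539*((K(-4)*2 + 3) - 642) = 539*(((6*(-4))*2 + 3) - 642) = 539*((-24*2 + 3) - 642) = 539*((-48 + 3) - 642) = 539*(-45 - 642) = 539*(-687) = -370293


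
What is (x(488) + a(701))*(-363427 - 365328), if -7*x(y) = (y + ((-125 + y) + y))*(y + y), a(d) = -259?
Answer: 953704907135/7 ≈ 1.3624e+11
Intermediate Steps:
x(y) = -2*y*(-125 + 3*y)/7 (x(y) = -(y + ((-125 + y) + y))*(y + y)/7 = -(y + (-125 + 2*y))*2*y/7 = -(-125 + 3*y)*2*y/7 = -2*y*(-125 + 3*y)/7)
(x(488) + a(701))*(-363427 - 365328) = ((2/7)*488*(125 - 3*488) - 259)*(-363427 - 365328) = ((2/7)*488*(125 - 1464) - 259)*(-728755) = ((2/7)*488*(-1339) - 259)*(-728755) = (-1306864/7 - 259)*(-728755) = -1308677/7*(-728755) = 953704907135/7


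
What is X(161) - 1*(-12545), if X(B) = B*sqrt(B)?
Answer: 12545 + 161*sqrt(161) ≈ 14588.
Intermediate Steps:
X(B) = B**(3/2)
X(161) - 1*(-12545) = 161**(3/2) - 1*(-12545) = 161*sqrt(161) + 12545 = 12545 + 161*sqrt(161)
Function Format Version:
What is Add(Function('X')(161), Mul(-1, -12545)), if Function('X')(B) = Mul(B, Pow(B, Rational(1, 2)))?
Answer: Add(12545, Mul(161, Pow(161, Rational(1, 2)))) ≈ 14588.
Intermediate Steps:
Function('X')(B) = Pow(B, Rational(3, 2))
Add(Function('X')(161), Mul(-1, -12545)) = Add(Pow(161, Rational(3, 2)), Mul(-1, -12545)) = Add(Mul(161, Pow(161, Rational(1, 2))), 12545) = Add(12545, Mul(161, Pow(161, Rational(1, 2))))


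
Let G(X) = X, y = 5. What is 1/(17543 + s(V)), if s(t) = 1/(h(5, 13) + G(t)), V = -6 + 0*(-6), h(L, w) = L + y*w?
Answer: 64/1122753 ≈ 5.7003e-5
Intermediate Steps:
h(L, w) = L + 5*w
V = -6 (V = -6 + 0 = -6)
s(t) = 1/(70 + t) (s(t) = 1/((5 + 5*13) + t) = 1/((5 + 65) + t) = 1/(70 + t))
1/(17543 + s(V)) = 1/(17543 + 1/(70 - 6)) = 1/(17543 + 1/64) = 1/(1122753/64) = 64/1122753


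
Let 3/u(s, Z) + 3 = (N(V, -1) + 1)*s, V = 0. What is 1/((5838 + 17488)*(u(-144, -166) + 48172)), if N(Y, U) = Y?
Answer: 49/55059320202 ≈ 8.8995e-10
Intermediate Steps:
u(s, Z) = 3/(-3 + s) (u(s, Z) = 3/(-3 + (0 + 1)*s) = 3/(-3 + 1*s) = 3/(-3 + s))
1/((5838 + 17488)*(u(-144, -166) + 48172)) = 1/((5838 + 17488)*(3/(-3 - 144) + 48172)) = 1/(23326*(3/(-147) + 48172)) = 1/(23326*(3*(-1/147) + 48172)) = 1/(23326*(-1/49 + 48172)) = 1/(23326*(2360427/49)) = 1/(55059320202/49) = 49/55059320202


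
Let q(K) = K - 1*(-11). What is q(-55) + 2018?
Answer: 1974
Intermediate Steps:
q(K) = 11 + K (q(K) = K + 11 = 11 + K)
q(-55) + 2018 = (11 - 55) + 2018 = -44 + 2018 = 1974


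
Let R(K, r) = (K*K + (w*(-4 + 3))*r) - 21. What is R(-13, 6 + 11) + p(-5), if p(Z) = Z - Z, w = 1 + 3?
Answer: 80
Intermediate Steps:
w = 4
p(Z) = 0
R(K, r) = -21 + K**2 - 4*r (R(K, r) = (K*K + (4*(-4 + 3))*r) - 21 = (K**2 + (4*(-1))*r) - 21 = (K**2 - 4*r) - 21 = -21 + K**2 - 4*r)
R(-13, 6 + 11) + p(-5) = (-21 + (-13)**2 - 4*(6 + 11)) + 0 = (-21 + 169 - 4*17) + 0 = (-21 + 169 - 68) + 0 = 80 + 0 = 80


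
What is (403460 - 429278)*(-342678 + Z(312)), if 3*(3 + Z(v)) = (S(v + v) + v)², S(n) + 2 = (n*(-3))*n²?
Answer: -4572471633251062999406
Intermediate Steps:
S(n) = -2 - 3*n³ (S(n) = -2 + (n*(-3))*n² = -2 + (-3*n)*n² = -2 - 3*n³)
Z(v) = -3 + (-2 + v - 24*v³)²/3 (Z(v) = -3 + ((-2 - 3*(v + v)³) + v)²/3 = -3 + ((-2 - 3*8*v³) + v)²/3 = -3 + ((-2 - 24*v³) + v)²/3 = -3 + (-2 + v - 24*v³)²/3)
(403460 - 429278)*(-342678 + Z(312)) = (403460 - 429278)*(-342678 + (-3 + (2 - 1*312 + 24*312³)²/3)) = -25818*(-342678 + (-3 + (2 - 312 + 24*30371328)²/3)) = -25818*(-342678 + (-3 + (2 - 312 + 728911872)²/3)) = -25818*(-342678 + (-3 + (⅓)*728911562²)) = -25818*(-342678 + (-3 + (⅓)*531312065217279844)) = -25818*(-342678 + (-3 + 531312065217279844/3)) = -25818*(-342678 + 531312065217279835/3) = -25818*531312065216251801/3 = -4572471633251062999406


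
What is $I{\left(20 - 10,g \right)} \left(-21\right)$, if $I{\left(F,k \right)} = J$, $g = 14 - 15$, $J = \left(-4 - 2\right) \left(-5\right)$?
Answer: $-630$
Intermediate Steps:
$J = 30$ ($J = \left(-6\right) \left(-5\right) = 30$)
$g = -1$ ($g = 14 - 15 = -1$)
$I{\left(F,k \right)} = 30$
$I{\left(20 - 10,g \right)} \left(-21\right) = 30 \left(-21\right) = -630$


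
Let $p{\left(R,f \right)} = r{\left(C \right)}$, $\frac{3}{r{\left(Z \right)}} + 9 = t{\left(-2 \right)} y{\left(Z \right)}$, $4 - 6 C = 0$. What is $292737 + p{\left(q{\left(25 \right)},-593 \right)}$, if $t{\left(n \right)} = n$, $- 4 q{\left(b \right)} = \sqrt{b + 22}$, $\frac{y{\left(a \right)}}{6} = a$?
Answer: $\frac{4976526}{17} \approx 2.9274 \cdot 10^{5}$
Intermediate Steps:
$y{\left(a \right)} = 6 a$
$C = \frac{2}{3}$ ($C = \frac{2}{3} - 0 = \frac{2}{3} + 0 = \frac{2}{3} \approx 0.66667$)
$q{\left(b \right)} = - \frac{\sqrt{22 + b}}{4}$ ($q{\left(b \right)} = - \frac{\sqrt{b + 22}}{4} = - \frac{\sqrt{22 + b}}{4}$)
$r{\left(Z \right)} = \frac{3}{-9 - 12 Z}$ ($r{\left(Z \right)} = \frac{3}{-9 - 2 \cdot 6 Z} = \frac{3}{-9 - 12 Z}$)
$p{\left(R,f \right)} = - \frac{3}{17}$ ($p{\left(R,f \right)} = - \frac{1}{3 + 4 \cdot \frac{2}{3}} = - \frac{1}{3 + \frac{8}{3}} = - \frac{1}{\frac{17}{3}} = \left(-1\right) \frac{3}{17} = - \frac{3}{17}$)
$292737 + p{\left(q{\left(25 \right)},-593 \right)} = 292737 - \frac{3}{17} = \frac{4976526}{17}$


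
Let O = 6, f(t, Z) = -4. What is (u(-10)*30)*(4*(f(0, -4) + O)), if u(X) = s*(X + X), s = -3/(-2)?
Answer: -7200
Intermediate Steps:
s = 3/2 (s = -3*(-½) = 3/2 ≈ 1.5000)
u(X) = 3*X (u(X) = 3*(X + X)/2 = 3*(2*X)/2 = 3*X)
(u(-10)*30)*(4*(f(0, -4) + O)) = ((3*(-10))*30)*(4*(-4 + 6)) = (-30*30)*(4*2) = -900*8 = -7200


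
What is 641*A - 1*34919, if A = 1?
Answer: -34278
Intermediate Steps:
641*A - 1*34919 = 641*1 - 1*34919 = 641 - 34919 = -34278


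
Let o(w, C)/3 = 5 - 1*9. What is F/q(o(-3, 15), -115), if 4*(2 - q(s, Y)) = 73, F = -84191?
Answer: 336764/65 ≈ 5181.0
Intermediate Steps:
o(w, C) = -12 (o(w, C) = 3*(5 - 1*9) = 3*(5 - 9) = 3*(-4) = -12)
q(s, Y) = -65/4 (q(s, Y) = 2 - ¼*73 = 2 - 73/4 = -65/4)
F/q(o(-3, 15), -115) = -84191/(-65/4) = -84191*(-4/65) = 336764/65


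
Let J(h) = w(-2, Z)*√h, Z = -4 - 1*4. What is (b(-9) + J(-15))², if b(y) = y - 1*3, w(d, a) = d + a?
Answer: -1356 + 240*I*√15 ≈ -1356.0 + 929.52*I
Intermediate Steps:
Z = -8 (Z = -4 - 4 = -8)
w(d, a) = a + d
b(y) = -3 + y (b(y) = y - 3 = -3 + y)
J(h) = -10*√h (J(h) = (-8 - 2)*√h = -10*√h)
(b(-9) + J(-15))² = ((-3 - 9) - 10*I*√15)² = (-12 - 10*I*√15)²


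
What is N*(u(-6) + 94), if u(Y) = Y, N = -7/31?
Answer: -616/31 ≈ -19.871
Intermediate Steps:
N = -7/31 (N = -7*1/31 = -7/31 ≈ -0.22581)
N*(u(-6) + 94) = -7*(-6 + 94)/31 = -7/31*88 = -616/31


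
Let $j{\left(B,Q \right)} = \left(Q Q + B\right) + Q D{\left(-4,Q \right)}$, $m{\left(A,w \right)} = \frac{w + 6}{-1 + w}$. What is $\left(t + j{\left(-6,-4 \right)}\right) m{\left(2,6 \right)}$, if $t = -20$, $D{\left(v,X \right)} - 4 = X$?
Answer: $-24$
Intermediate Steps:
$D{\left(v,X \right)} = 4 + X$
$m{\left(A,w \right)} = \frac{6 + w}{-1 + w}$
$j{\left(B,Q \right)} = B + Q^{2} + Q \left(4 + Q\right)$ ($j{\left(B,Q \right)} = \left(Q Q + B\right) + Q \left(4 + Q\right) = \left(Q^{2} + B\right) + Q \left(4 + Q\right) = \left(B + Q^{2}\right) + Q \left(4 + Q\right) = B + Q^{2} + Q \left(4 + Q\right)$)
$\left(t + j{\left(-6,-4 \right)}\right) m{\left(2,6 \right)} = \left(-20 - \left(6 - 16 + 4 \left(4 - 4\right)\right)\right) \frac{6 + 6}{-1 + 6} = \left(-20 - -10\right) \frac{1}{5} \cdot 12 = \left(-20 + \left(-6 + 16 + 0\right)\right) \frac{1}{5} \cdot 12 = \left(-20 + 10\right) \frac{12}{5} = \left(-10\right) \frac{12}{5} = -24$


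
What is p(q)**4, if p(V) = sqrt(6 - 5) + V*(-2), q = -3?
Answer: 2401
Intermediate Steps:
p(V) = 1 - 2*V (p(V) = sqrt(1) - 2*V = 1 - 2*V)
p(q)**4 = (1 - 2*(-3))**4 = (1 + 6)**4 = 7**4 = 2401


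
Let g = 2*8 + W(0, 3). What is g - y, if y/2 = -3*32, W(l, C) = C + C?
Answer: 214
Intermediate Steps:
W(l, C) = 2*C
g = 22 (g = 2*8 + 2*3 = 16 + 6 = 22)
y = -192 (y = 2*(-3*32) = 2*(-96) = -192)
g - y = 22 - 1*(-192) = 22 + 192 = 214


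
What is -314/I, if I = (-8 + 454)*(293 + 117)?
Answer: -157/91430 ≈ -0.0017172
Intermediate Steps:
I = 182860 (I = 446*410 = 182860)
-314/I = -314/182860 = -314*1/182860 = -157/91430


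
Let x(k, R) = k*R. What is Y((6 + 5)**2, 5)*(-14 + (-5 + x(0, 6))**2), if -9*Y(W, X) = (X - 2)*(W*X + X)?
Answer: -6710/3 ≈ -2236.7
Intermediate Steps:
Y(W, X) = -(-2 + X)*(X + W*X)/9 (Y(W, X) = -(X - 2)*(W*X + X)/9 = -(-2 + X)*(X + W*X)/9)
x(k, R) = R*k
Y((6 + 5)**2, 5)*(-14 + (-5 + x(0, 6))**2) = ((1/9)*5*(2 - 1*5 + 2*(6 + 5)**2 - 1*(6 + 5)**2*5))*(-14 + (-5 + 6*0)**2) = ((1/9)*5*(2 - 5 + 2*11**2 - 1*11**2*5))*(-14 + (-5 + 0)**2) = ((1/9)*5*(2 - 5 + 2*121 - 1*121*5))*(-14 + (-5)**2) = ((1/9)*5*(2 - 5 + 242 - 605))*(-14 + 25) = ((1/9)*5*(-366))*11 = -610/3*11 = -6710/3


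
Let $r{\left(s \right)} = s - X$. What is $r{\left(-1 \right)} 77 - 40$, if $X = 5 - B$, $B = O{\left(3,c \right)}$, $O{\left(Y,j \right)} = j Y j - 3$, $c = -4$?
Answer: $2963$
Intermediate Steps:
$O{\left(Y,j \right)} = -3 + Y j^{2}$ ($O{\left(Y,j \right)} = Y j j - 3 = Y j^{2} - 3 = -3 + Y j^{2}$)
$B = 45$ ($B = -3 + 3 \left(-4\right)^{2} = -3 + 3 \cdot 16 = -3 + 48 = 45$)
$X = -40$ ($X = 5 - 45 = -40$)
$r{\left(s \right)} = 40 + s$ ($r{\left(s \right)} = s - -40 = s + 40 = 40 + s$)
$r{\left(-1 \right)} 77 - 40 = \left(40 - 1\right) 77 - 40 = 39 \cdot 77 - 40 = 3003 - 40 = 2963$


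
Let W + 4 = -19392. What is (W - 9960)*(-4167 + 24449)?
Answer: -595398392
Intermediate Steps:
W = -19396 (W = -4 - 19392 = -19396)
(W - 9960)*(-4167 + 24449) = (-19396 - 9960)*(-4167 + 24449) = -29356*20282 = -595398392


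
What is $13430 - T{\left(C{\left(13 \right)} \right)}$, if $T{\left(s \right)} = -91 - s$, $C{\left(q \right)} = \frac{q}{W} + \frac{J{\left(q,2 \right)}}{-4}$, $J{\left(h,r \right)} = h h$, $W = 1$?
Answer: $\frac{53967}{4} \approx 13492.0$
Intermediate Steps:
$J{\left(h,r \right)} = h^{2}$
$C{\left(q \right)} = q - \frac{q^{2}}{4}$ ($C{\left(q \right)} = \frac{q}{1} + \frac{q^{2}}{-4} = q 1 + q^{2} \left(- \frac{1}{4}\right) = q - \frac{q^{2}}{4}$)
$13430 - T{\left(C{\left(13 \right)} \right)} = 13430 - \left(-91 - \frac{1}{4} \cdot 13 \left(4 - 13\right)\right) = 13430 - \left(-91 - \frac{1}{4} \cdot 13 \left(-9\right)\right) = 13430 - \left(-91 - - \frac{117}{4}\right) = 13430 - \left(-91 + \frac{117}{4}\right) = 13430 - - \frac{247}{4} = 13430 + \frac{247}{4} = \frac{53967}{4}$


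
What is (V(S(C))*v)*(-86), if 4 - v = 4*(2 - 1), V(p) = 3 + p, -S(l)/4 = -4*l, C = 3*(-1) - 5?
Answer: 0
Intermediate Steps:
C = -8 (C = -3 - 5 = -8)
S(l) = 16*l (S(l) = -(-16)*l = 16*l)
v = 0 (v = 4 - 4*(2 - 1) = 4 - 4 = 0)
(V(S(C))*v)*(-86) = ((3 + 16*(-8))*0)*(-86) = ((3 - 128)*0)*(-86) = -125*0*(-86) = 0*(-86) = 0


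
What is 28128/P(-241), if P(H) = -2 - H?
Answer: 28128/239 ≈ 117.69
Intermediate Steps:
28128/P(-241) = 28128/(-2 - 1*(-241)) = 28128/(-2 + 241) = 28128/239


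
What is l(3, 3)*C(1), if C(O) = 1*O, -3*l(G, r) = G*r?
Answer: -3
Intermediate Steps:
l(G, r) = -G*r/3
C(O) = O
l(3, 3)*C(1) = -⅓*3*3*1 = -3*1 = -3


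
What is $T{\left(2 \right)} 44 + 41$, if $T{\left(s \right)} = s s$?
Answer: $217$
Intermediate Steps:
$T{\left(s \right)} = s^{2}$
$T{\left(2 \right)} 44 + 41 = 2^{2} \cdot 44 + 41 = 4 \cdot 44 + 41 = 176 + 41 = 217$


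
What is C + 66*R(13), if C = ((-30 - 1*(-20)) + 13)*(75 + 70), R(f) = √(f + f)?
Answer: 435 + 66*√26 ≈ 771.54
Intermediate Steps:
R(f) = √2*√f (R(f) = √(2*f) = √2*√f)
C = 435 (C = ((-30 + 20) + 13)*145 = (-10 + 13)*145 = 3*145 = 435)
C + 66*R(13) = 435 + 66*(√2*√13) = 435 + 66*√26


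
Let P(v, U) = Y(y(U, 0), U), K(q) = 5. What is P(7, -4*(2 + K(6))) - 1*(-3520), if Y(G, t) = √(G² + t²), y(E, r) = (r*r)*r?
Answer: 3548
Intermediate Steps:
y(E, r) = r³ (y(E, r) = r²*r = r³)
P(v, U) = √(U²) (P(v, U) = √((0³)² + U²) = √(0² + U²) = √(0 + U²) = √(U²))
P(7, -4*(2 + K(6))) - 1*(-3520) = √((-4*(2 + 5))²) - 1*(-3520) = √((-4*7)²) + 3520 = √((-28)²) + 3520 = √784 + 3520 = 28 + 3520 = 3548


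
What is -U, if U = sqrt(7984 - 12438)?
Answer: -I*sqrt(4454) ≈ -66.738*I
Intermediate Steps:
U = I*sqrt(4454) (U = sqrt(-4454) = I*sqrt(4454) ≈ 66.738*I)
-U = -I*sqrt(4454)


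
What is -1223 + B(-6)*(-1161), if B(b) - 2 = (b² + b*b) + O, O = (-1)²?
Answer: -88298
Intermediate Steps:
O = 1
B(b) = 3 + 2*b² (B(b) = 2 + ((b² + b*b) + 1) = 2 + ((b² + b²) + 1) = 2 + (2*b² + 1) = 2 + (1 + 2*b²) = 3 + 2*b²)
-1223 + B(-6)*(-1161) = -1223 + (3 + 2*(-6)²)*(-1161) = -1223 + (3 + 2*36)*(-1161) = -1223 + (3 + 72)*(-1161) = -1223 + 75*(-1161) = -1223 - 87075 = -88298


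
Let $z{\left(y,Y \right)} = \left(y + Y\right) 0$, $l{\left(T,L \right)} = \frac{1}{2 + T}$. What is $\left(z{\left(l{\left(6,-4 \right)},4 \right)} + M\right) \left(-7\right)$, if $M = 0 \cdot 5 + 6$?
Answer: $-42$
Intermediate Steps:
$z{\left(y,Y \right)} = 0$ ($z{\left(y,Y \right)} = \left(Y + y\right) 0 = 0$)
$M = 6$ ($M = 0 + 6 = 6$)
$\left(z{\left(l{\left(6,-4 \right)},4 \right)} + M\right) \left(-7\right) = \left(0 + 6\right) \left(-7\right) = 6 \left(-7\right) = -42$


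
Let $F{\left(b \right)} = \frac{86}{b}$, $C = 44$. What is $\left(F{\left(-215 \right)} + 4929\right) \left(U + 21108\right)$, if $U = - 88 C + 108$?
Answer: $\frac{427408192}{5} \approx 8.5482 \cdot 10^{7}$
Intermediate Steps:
$U = -3764$ ($U = \left(-88\right) 44 + 108 = -3872 + 108 = -3764$)
$\left(F{\left(-215 \right)} + 4929\right) \left(U + 21108\right) = \left(\frac{86}{-215} + 4929\right) \left(-3764 + 21108\right) = \left(86 \left(- \frac{1}{215}\right) + 4929\right) 17344 = \left(- \frac{2}{5} + 4929\right) 17344 = \frac{24643}{5} \cdot 17344 = \frac{427408192}{5}$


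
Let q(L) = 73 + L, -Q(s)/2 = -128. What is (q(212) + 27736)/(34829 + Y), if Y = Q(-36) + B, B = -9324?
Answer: 28021/25761 ≈ 1.0877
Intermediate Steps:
Q(s) = 256 (Q(s) = -2*(-128) = 256)
Y = -9068 (Y = 256 - 9324 = -9068)
(q(212) + 27736)/(34829 + Y) = ((73 + 212) + 27736)/(34829 - 9068) = (285 + 27736)/25761 = 28021*(1/25761) = 28021/25761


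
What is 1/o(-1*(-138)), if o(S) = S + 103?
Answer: 1/241 ≈ 0.0041494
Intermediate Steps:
o(S) = 103 + S
1/o(-1*(-138)) = 1/(103 - 1*(-138)) = 1/(103 + 138) = 1/241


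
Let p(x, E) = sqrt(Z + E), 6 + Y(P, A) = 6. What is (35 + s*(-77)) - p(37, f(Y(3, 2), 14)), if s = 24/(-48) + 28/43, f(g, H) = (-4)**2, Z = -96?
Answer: 2009/86 - 4*I*sqrt(5) ≈ 23.36 - 8.9443*I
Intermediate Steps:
Y(P, A) = 0 (Y(P, A) = -6 + 6 = 0)
f(g, H) = 16
p(x, E) = sqrt(-96 + E)
s = 13/86 (s = 24*(-1/48) + 28*(1/43) = -1/2 + 28/43 = 13/86 ≈ 0.15116)
(35 + s*(-77)) - p(37, f(Y(3, 2), 14)) = (35 + (13/86)*(-77)) - sqrt(-96 + 16) = (35 - 1001/86) - sqrt(-80) = 2009/86 - 4*I*sqrt(5)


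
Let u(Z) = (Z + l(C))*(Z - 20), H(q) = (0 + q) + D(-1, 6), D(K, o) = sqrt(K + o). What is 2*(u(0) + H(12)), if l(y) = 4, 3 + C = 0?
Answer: -136 + 2*sqrt(5) ≈ -131.53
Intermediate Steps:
C = -3 (C = -3 + 0 = -3)
H(q) = q + sqrt(5) (H(q) = (0 + q) + sqrt(-1 + 6) = q + sqrt(5))
u(Z) = (-20 + Z)*(4 + Z) (u(Z) = (Z + 4)*(Z - 20) = (4 + Z)*(-20 + Z) = (-20 + Z)*(4 + Z))
2*(u(0) + H(12)) = 2*((-80 + 0**2 - 16*0) + (12 + sqrt(5))) = 2*((-80 + 0 + 0) + (12 + sqrt(5))) = 2*(-80 + (12 + sqrt(5))) = 2*(-68 + sqrt(5)) = -136 + 2*sqrt(5)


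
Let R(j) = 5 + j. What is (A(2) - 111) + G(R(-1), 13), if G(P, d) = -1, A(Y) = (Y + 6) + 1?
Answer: -103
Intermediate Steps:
A(Y) = 7 + Y (A(Y) = (6 + Y) + 1 = 7 + Y)
(A(2) - 111) + G(R(-1), 13) = ((7 + 2) - 111) - 1 = (9 - 111) - 1 = -102 - 1 = -103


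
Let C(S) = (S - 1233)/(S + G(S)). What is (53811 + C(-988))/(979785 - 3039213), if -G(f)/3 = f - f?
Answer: -53167489/2034714864 ≈ -0.026130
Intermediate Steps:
G(f) = 0 (G(f) = -3*(f - f) = -3*0 = 0)
C(S) = (-1233 + S)/S (C(S) = (S - 1233)/(S + 0) = (-1233 + S)/S)
(53811 + C(-988))/(979785 - 3039213) = (53811 + (-1233 - 988)/(-988))/(979785 - 3039213) = (53811 - 1/988*(-2221))/(-2059428) = (53811 + 2221/988)*(-1/2059428) = (53167489/988)*(-1/2059428) = -53167489/2034714864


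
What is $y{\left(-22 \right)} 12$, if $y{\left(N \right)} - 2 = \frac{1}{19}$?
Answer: $\frac{468}{19} \approx 24.632$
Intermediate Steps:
$y{\left(N \right)} = \frac{39}{19}$ ($y{\left(N \right)} = 2 + \frac{1}{19} = \frac{39}{19}$)
$y{\left(-22 \right)} 12 = \frac{39}{19} \cdot 12 = \frac{468}{19}$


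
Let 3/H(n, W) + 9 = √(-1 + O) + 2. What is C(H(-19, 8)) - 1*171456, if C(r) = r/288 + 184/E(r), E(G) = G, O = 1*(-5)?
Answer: (-115471617*I - 16542208*√6)/(96*(√6 + 7*I)) ≈ -1.7189e+5 + 150.23*I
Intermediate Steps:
O = -5
H(n, W) = 3/(-7 + I*√6) (H(n, W) = 3/(-9 + (√(-1 - 5) + 2)) = 3/(-9 + (√(-6) + 2)) = 3/(-9 + (I*√6 + 2)) = 3/(-9 + (2 + I*√6)) = 3/(-7 + I*√6))
C(r) = 184/r + r/288 (C(r) = r/288 + 184/r = 184/r + r/288)
C(H(-19, 8)) - 1*171456 = (184/(-21/55 - 3*I*√6/55) + (-21/55 - 3*I*√6/55)/288) - 1*171456 = (184/(-21/55 - 3*I*√6/55) + (-7/5280 - I*√6/5280)) - 171456 = (-7/5280 + 184/(-21/55 - 3*I*√6/55) - I*√6/5280) - 171456 = -905287687/5280 + 184/(-21/55 - 3*I*√6/55) - I*√6/5280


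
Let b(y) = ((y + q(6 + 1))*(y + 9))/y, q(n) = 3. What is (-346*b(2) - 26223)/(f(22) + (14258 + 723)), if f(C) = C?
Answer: -35738/15003 ≈ -2.3821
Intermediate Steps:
b(y) = (3 + y)*(9 + y)/y (b(y) = ((y + 3)*(y + 9))/y = ((3 + y)*(9 + y))/y = (3 + y)*(9 + y)/y)
(-346*b(2) - 26223)/(f(22) + (14258 + 723)) = (-346*(12 + 2 + 27/2) - 26223)/(22 + (14258 + 723)) = (-346*(12 + 2 + 27*(½)) - 26223)/(22 + 14981) = (-346*(12 + 2 + 27/2) - 26223)/15003 = (-346*55/2 - 26223)*(1/15003) = (-9515 - 26223)*(1/15003) = -35738*1/15003 = -35738/15003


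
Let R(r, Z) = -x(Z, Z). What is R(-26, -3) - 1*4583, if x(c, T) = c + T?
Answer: -4577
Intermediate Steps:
x(c, T) = T + c
R(r, Z) = -2*Z (R(r, Z) = -(Z + Z) = -2*Z)
R(-26, -3) - 1*4583 = -2*(-3) - 1*4583 = 6 - 4583 = -4577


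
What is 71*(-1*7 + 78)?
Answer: 5041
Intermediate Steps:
71*(-1*7 + 78) = 71*(-7 + 78) = 71*71 = 5041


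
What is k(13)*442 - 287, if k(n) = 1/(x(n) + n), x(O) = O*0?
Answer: -253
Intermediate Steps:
x(O) = 0
k(n) = 1/n (k(n) = 1/(0 + n) = 1/n)
k(13)*442 - 287 = 442/13 - 287 = (1/13)*442 - 287 = 34 - 287 = -253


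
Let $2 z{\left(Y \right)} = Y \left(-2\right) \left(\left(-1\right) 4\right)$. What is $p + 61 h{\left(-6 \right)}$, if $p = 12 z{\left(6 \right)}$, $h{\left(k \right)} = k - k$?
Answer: $288$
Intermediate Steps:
$z{\left(Y \right)} = 4 Y$ ($z{\left(Y \right)} = \frac{Y \left(-2\right) \left(\left(-1\right) 4\right)}{2} = \frac{- 2 Y \left(-4\right)}{2} = \frac{8 Y}{2} = 4 Y$)
$h{\left(k \right)} = 0$
$p = 288$ ($p = 12 \cdot 4 \cdot 6 = 12 \cdot 24 = 288$)
$p + 61 h{\left(-6 \right)} = 288 + 61 \cdot 0 = 288 + 0 = 288$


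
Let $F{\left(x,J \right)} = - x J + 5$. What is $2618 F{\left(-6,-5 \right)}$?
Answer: $-65450$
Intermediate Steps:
$F{\left(x,J \right)} = 5 - J x$ ($F{\left(x,J \right)} = - J x + 5 = 5 - J x$)
$2618 F{\left(-6,-5 \right)} = 2618 \left(5 - \left(-5\right) \left(-6\right)\right) = 2618 \left(5 - 30\right) = 2618 \left(-25\right) = -65450$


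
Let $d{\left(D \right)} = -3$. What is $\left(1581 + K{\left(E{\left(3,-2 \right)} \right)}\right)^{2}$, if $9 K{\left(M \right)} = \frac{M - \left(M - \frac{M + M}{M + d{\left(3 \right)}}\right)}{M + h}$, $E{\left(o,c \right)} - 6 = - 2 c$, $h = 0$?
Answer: $\frac{9921156025}{3969} \approx 2.4997 \cdot 10^{6}$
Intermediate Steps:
$E{\left(o,c \right)} = 6 - 2 c$
$K{\left(M \right)} = \frac{2}{9 \left(-3 + M\right)}$ ($K{\left(M \right)} = \frac{\left(M - \left(M - \frac{M + M}{M - 3}\right)\right) \frac{1}{M + 0}}{9} = \frac{\left(M - \left(M - \frac{2 M}{-3 + M}\right)\right) \frac{1}{M}}{9} = \frac{\frac{2 M}{-3 + M} \frac{1}{M}}{9} = \frac{2 \frac{1}{-3 + M}}{9} = \frac{2}{9 \left(-3 + M\right)}$)
$\left(1581 + K{\left(E{\left(3,-2 \right)} \right)}\right)^{2} = \left(1581 + \frac{2}{9 \left(-3 + \left(6 - -4\right)\right)}\right)^{2} = \left(1581 + \frac{2}{9 \left(-3 + \left(6 + 4\right)\right)}\right)^{2} = \left(1581 + \frac{2}{9 \left(-3 + 10\right)}\right)^{2} = \left(1581 + \frac{2}{9 \cdot 7}\right)^{2} = \left(1581 + \frac{2}{9} \cdot \frac{1}{7}\right)^{2} = \left(1581 + \frac{2}{63}\right)^{2} = \left(\frac{99605}{63}\right)^{2} = \frac{9921156025}{3969}$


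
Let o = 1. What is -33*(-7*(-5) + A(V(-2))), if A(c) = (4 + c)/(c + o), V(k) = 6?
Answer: -8415/7 ≈ -1202.1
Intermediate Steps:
A(c) = (4 + c)/(1 + c) (A(c) = (4 + c)/(c + 1) = (4 + c)/(1 + c))
-33*(-7*(-5) + A(V(-2))) = -33*(-7*(-5) + (4 + 6)/(1 + 6)) = -33*(35 + 10/7) = -33*255/7 = -8415/7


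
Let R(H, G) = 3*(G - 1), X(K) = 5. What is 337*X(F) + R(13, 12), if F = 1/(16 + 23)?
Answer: 1718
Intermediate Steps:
F = 1/39 ≈ 0.025641
R(H, G) = -3 + 3*G (R(H, G) = 3*(-1 + G) = -3 + 3*G)
337*X(F) + R(13, 12) = 337*5 + (-3 + 3*12) = 1685 + (-3 + 36) = 1685 + 33 = 1718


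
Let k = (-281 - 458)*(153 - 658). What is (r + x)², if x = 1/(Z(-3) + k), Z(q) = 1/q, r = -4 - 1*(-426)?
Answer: 223222657458731401/1253468333056 ≈ 1.7808e+5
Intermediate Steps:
k = 373195 (k = -739*(-505) = 373195)
r = 422 (r = -4 + 426 = 422)
x = 3/1119584 (x = 1/(1/(-3) + 373195) = 1/(-⅓ + 373195) = 1/(1119584/3) = 3/1119584 ≈ 2.6796e-6)
(r + x)² = (422 + 3/1119584)² = (472464451/1119584)² = 223222657458731401/1253468333056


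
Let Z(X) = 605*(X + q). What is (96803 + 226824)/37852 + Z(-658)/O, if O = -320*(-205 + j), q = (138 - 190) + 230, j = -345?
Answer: 326464/47315 ≈ 6.8998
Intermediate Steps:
q = 178 (q = -52 + 230 = 178)
O = 176000 (O = -320*(-205 - 345) = -320*(-550) = 176000)
Z(X) = 107690 + 605*X (Z(X) = 605*(X + 178) = 605*(178 + X) = 107690 + 605*X)
(96803 + 226824)/37852 + Z(-658)/O = (96803 + 226824)/37852 + (107690 + 605*(-658))/176000 = 323627*(1/37852) + (107690 - 398090)*(1/176000) = 323627/37852 - 290400*1/176000 = 323627/37852 - 33/20 = 326464/47315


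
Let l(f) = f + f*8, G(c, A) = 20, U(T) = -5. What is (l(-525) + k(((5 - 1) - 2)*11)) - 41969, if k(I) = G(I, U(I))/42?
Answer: -980564/21 ≈ -46694.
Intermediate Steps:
l(f) = 9*f (l(f) = f + 8*f = 9*f)
k(I) = 10/21 (k(I) = 20/42 = 20*(1/42) = 10/21)
(l(-525) + k(((5 - 1) - 2)*11)) - 41969 = (9*(-525) + 10/21) - 41969 = (-4725 + 10/21) - 41969 = -99215/21 - 41969 = -980564/21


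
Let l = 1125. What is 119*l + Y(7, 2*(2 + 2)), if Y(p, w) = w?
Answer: 133883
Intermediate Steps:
119*l + Y(7, 2*(2 + 2)) = 119*1125 + 2*(2 + 2) = 133875 + 2*4 = 133875 + 8 = 133883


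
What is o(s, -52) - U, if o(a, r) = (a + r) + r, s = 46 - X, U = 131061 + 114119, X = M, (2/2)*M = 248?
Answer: -245486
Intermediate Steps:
M = 248
X = 248
U = 245180
s = -202 (s = 46 - 1*248 = 46 - 248 = -202)
o(a, r) = a + 2*r
o(s, -52) - U = (-202 + 2*(-52)) - 1*245180 = (-202 - 104) - 245180 = -306 - 245180 = -245486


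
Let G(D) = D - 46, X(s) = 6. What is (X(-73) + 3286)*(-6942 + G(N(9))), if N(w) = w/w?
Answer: -23001204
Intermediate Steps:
N(w) = 1
G(D) = -46 + D
(X(-73) + 3286)*(-6942 + G(N(9))) = (6 + 3286)*(-6942 + (-46 + 1)) = 3292*(-6942 - 45) = 3292*(-6987) = -23001204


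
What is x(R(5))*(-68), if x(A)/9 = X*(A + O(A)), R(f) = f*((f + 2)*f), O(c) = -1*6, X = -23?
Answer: 2378844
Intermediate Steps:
O(c) = -6
R(f) = f**2*(2 + f) (R(f) = f*((2 + f)*f) = f*(f*(2 + f)) = f**2*(2 + f))
x(A) = 1242 - 207*A (x(A) = 9*(-23*(A - 6)) = 9*(-23*(-6 + A)) = 9*(138 - 23*A) = 1242 - 207*A)
x(R(5))*(-68) = (1242 - 207*5**2*(2 + 5))*(-68) = (1242 - 5175*7)*(-68) = (1242 - 207*175)*(-68) = (1242 - 36225)*(-68) = -34983*(-68) = 2378844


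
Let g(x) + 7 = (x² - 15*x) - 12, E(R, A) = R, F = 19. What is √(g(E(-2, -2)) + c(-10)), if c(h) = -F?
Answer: 2*I ≈ 2.0*I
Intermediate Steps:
g(x) = -19 + x² - 15*x (g(x) = -7 + ((x² - 15*x) - 12) = -7 + (-12 + x² - 15*x) = -19 + x² - 15*x)
c(h) = -19 (c(h) = -1*19 = -19)
√(g(E(-2, -2)) + c(-10)) = √((-19 + (-2)² - 15*(-2)) - 19) = √((-19 + 4 + 30) - 19) = √(15 - 19) = √(-4) = 2*I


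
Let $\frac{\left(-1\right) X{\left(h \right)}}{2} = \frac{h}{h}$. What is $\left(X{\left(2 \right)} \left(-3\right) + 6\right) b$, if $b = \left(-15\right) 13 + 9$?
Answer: $-2232$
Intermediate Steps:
$X{\left(h \right)} = -2$ ($X{\left(h \right)} = - 2 \frac{h}{h} = \left(-2\right) 1 = -2$)
$b = -186$ ($b = -195 + 9 = -186$)
$\left(X{\left(2 \right)} \left(-3\right) + 6\right) b = \left(\left(-2\right) \left(-3\right) + 6\right) \left(-186\right) = \left(6 + 6\right) \left(-186\right) = 12 \left(-186\right) = -2232$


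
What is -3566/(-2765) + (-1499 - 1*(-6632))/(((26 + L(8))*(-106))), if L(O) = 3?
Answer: -111409/293090 ≈ -0.38012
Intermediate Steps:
-3566/(-2765) + (-1499 - 1*(-6632))/(((26 + L(8))*(-106))) = -3566/(-2765) + (-1499 - 1*(-6632))/(((26 + 3)*(-106))) = -3566*(-1/2765) + (-1499 + 6632)/((29*(-106))) = 3566/2765 + 5133/(-3074) = 3566/2765 + 5133*(-1/3074) = 3566/2765 - 177/106 = -111409/293090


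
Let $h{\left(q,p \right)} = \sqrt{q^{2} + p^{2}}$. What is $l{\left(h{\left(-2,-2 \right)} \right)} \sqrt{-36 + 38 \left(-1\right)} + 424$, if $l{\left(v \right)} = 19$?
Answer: $424 + 19 i \sqrt{74} \approx 424.0 + 163.44 i$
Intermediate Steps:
$h{\left(q,p \right)} = \sqrt{p^{2} + q^{2}}$
$l{\left(h{\left(-2,-2 \right)} \right)} \sqrt{-36 + 38 \left(-1\right)} + 424 = 19 \sqrt{-36 + 38 \left(-1\right)} + 424 = 19 \sqrt{-36 - 38} + 424 = 19 \sqrt{-74} + 424 = 19 i \sqrt{74} + 424 = 424 + 19 i \sqrt{74}$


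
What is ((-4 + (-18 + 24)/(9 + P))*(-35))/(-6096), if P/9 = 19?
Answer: -833/36576 ≈ -0.022774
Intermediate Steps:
P = 171 (P = 9*19 = 171)
((-4 + (-18 + 24)/(9 + P))*(-35))/(-6096) = ((-4 + (-18 + 24)/(9 + 171))*(-35))/(-6096) = ((-4 + 6/180)*(-35))*(-1/6096) = ((-4 + 6*(1/180))*(-35))*(-1/6096) = ((-4 + 1/30)*(-35))*(-1/6096) = -119/30*(-35)*(-1/6096) = (833/6)*(-1/6096) = -833/36576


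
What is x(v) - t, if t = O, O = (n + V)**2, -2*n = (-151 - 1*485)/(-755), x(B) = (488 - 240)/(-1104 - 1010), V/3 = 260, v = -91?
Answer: -2425001863168/3990175 ≈ -6.0774e+5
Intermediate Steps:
V = 780 (V = 3*260 = 780)
x(B) = -124/1057 (x(B) = 248/(-2114) = 248*(-1/2114) = -124/1057)
n = -318/755 (n = -(-151 - 1*485)/(2*(-755)) = -(-151 - 485)*(-1)/(2*755) = -(-318)*(-1)/755 = -1/2*636/755 = -318/755 ≈ -0.42119)
O = 346428770724/570025 (O = (-318/755 + 780)**2 = (588582/755)**2 = 346428770724/570025 ≈ 6.0774e+5)
t = 346428770724/570025 ≈ 6.0774e+5
x(v) - t = -124/1057 - 1*346428770724/570025 = -124/1057 - 346428770724/570025 = -2425001863168/3990175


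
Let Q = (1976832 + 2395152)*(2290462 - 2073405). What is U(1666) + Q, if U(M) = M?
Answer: 948969732754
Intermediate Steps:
Q = 948969731088 (Q = 4371984*217057 = 948969731088)
U(1666) + Q = 1666 + 948969731088 = 948969732754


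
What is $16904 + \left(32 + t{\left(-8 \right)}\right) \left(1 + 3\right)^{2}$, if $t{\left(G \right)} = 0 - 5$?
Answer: $17336$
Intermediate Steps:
$t{\left(G \right)} = -5$
$16904 + \left(32 + t{\left(-8 \right)}\right) \left(1 + 3\right)^{2} = 16904 + \left(32 - 5\right) \left(1 + 3\right)^{2} = 16904 + 27 \cdot 4^{2} = 16904 + 27 \cdot 16 = 16904 + 432 = 17336$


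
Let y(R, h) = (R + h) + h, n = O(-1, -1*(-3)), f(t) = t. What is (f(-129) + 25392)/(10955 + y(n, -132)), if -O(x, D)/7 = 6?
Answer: 25263/10649 ≈ 2.3723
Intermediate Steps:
O(x, D) = -42 (O(x, D) = -7*6 = -42)
n = -42
y(R, h) = R + 2*h
(f(-129) + 25392)/(10955 + y(n, -132)) = (-129 + 25392)/(10955 + (-42 + 2*(-132))) = 25263/(10955 + (-42 - 264)) = 25263/(10955 - 306) = 25263/10649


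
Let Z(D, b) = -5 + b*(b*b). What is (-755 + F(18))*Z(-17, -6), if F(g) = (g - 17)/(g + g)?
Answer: 6006559/36 ≈ 1.6685e+5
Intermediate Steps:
Z(D, b) = -5 + b³ (Z(D, b) = -5 + b*b² = -5 + b³)
F(g) = (-17 + g)/(2*g) (F(g) = (-17 + g)/((2*g)) = (-17 + g)*(1/(2*g)) = (-17 + g)/(2*g))
(-755 + F(18))*Z(-17, -6) = (-755 + (½)*(-17 + 18)/18)*(-5 + (-6)³) = (-755 + (½)*(1/18)*1)*(-5 - 216) = (-755 + 1/36)*(-221) = -27179/36*(-221) = 6006559/36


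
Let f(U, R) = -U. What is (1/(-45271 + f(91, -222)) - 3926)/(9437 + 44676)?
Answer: -178091213/2454673906 ≈ -0.072552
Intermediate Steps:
(1/(-45271 + f(91, -222)) - 3926)/(9437 + 44676) = (1/(-45271 - 1*91) - 3926)/(9437 + 44676) = (1/(-45271 - 91) - 3926)/54113 = (1/(-45362) - 3926)*(1/54113) = (-1/45362 - 3926)*(1/54113) = -178091213/45362*1/54113 = -178091213/2454673906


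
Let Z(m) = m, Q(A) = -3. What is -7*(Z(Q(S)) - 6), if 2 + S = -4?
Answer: 63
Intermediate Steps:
S = -6 (S = -2 - 4 = -6)
-7*(Z(Q(S)) - 6) = -7*(-3 - 6) = -7*(-9) = 63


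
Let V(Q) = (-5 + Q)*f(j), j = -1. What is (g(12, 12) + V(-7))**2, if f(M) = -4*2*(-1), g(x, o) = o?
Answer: 7056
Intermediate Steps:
f(M) = 8 (f(M) = -8*(-1) = 8)
V(Q) = -40 + 8*Q (V(Q) = (-5 + Q)*8 = -40 + 8*Q)
(g(12, 12) + V(-7))**2 = (12 + (-40 + 8*(-7)))**2 = (12 + (-40 - 56))**2 = (12 - 96)**2 = (-84)**2 = 7056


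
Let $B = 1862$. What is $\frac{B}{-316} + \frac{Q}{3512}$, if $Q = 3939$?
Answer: $- \frac{1323655}{277448} \approx -4.7708$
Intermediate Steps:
$\frac{B}{-316} + \frac{Q}{3512} = \frac{1862}{-316} + \frac{3939}{3512} = 1862 \left(- \frac{1}{316}\right) + 3939 \cdot \frac{1}{3512} = - \frac{931}{158} + \frac{3939}{3512} = - \frac{1323655}{277448}$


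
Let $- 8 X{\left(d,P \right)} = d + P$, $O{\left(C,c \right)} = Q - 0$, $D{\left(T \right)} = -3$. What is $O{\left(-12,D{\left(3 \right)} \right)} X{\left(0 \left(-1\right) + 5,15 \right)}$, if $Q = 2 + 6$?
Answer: $-20$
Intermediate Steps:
$Q = 8$
$O{\left(C,c \right)} = 8$ ($O{\left(C,c \right)} = 8 - 0 = 8 + 0 = 8$)
$X{\left(d,P \right)} = - \frac{P}{8} - \frac{d}{8}$ ($X{\left(d,P \right)} = - \frac{d + P}{8} = - \frac{P + d}{8} = - \frac{P}{8} - \frac{d}{8}$)
$O{\left(-12,D{\left(3 \right)} \right)} X{\left(0 \left(-1\right) + 5,15 \right)} = 8 \left(\left(- \frac{1}{8}\right) 15 - \frac{0 \left(-1\right) + 5}{8}\right) = 8 \left(- \frac{15}{8} - \frac{0 + 5}{8}\right) = 8 \left(- \frac{15}{8} - \frac{5}{8}\right) = 8 \left(- \frac{5}{2}\right) = -20$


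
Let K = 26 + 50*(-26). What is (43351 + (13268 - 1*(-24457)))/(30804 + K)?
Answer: 40538/14765 ≈ 2.7455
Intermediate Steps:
K = -1274 (K = 26 - 1300 = -1274)
(43351 + (13268 - 1*(-24457)))/(30804 + K) = (43351 + (13268 - 1*(-24457)))/(30804 - 1274) = (43351 + (13268 + 24457))/29530 = (43351 + 37725)*(1/29530) = 81076*(1/29530) = 40538/14765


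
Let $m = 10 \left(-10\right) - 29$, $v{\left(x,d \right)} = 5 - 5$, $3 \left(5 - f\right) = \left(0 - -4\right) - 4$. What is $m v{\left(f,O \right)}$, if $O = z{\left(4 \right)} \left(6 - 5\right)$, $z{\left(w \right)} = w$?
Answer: $0$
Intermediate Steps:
$f = 5$ ($f = 5 - \frac{\left(0 - -4\right) - 4}{3} = 5 - \frac{\left(0 + 4\right) - 4}{3} = 5 - \frac{4 - 4}{3} = 5 - 0 = 5 + 0 = 5$)
$O = 4$ ($O = 4 \left(6 - 5\right) = 4 \cdot 1 = 4$)
$v{\left(x,d \right)} = 0$
$m = -129$ ($m = -100 - 29 = -129$)
$m v{\left(f,O \right)} = \left(-129\right) 0 = 0$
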